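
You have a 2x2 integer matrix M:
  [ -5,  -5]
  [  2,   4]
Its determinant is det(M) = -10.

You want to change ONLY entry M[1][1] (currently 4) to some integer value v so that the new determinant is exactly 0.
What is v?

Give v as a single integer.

det is linear in entry M[1][1]: det = old_det + (v - 4) * C_11
Cofactor C_11 = -5
Want det = 0: -10 + (v - 4) * -5 = 0
  (v - 4) = 10 / -5 = -2
  v = 4 + (-2) = 2

Answer: 2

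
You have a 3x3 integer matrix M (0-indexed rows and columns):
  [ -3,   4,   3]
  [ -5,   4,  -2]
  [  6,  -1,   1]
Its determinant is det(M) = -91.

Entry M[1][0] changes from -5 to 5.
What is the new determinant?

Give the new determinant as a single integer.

det is linear in row 1: changing M[1][0] by delta changes det by delta * cofactor(1,0).
Cofactor C_10 = (-1)^(1+0) * minor(1,0) = -7
Entry delta = 5 - -5 = 10
Det delta = 10 * -7 = -70
New det = -91 + -70 = -161

Answer: -161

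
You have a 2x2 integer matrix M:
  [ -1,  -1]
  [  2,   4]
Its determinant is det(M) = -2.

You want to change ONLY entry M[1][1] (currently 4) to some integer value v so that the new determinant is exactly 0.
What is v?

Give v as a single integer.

det is linear in entry M[1][1]: det = old_det + (v - 4) * C_11
Cofactor C_11 = -1
Want det = 0: -2 + (v - 4) * -1 = 0
  (v - 4) = 2 / -1 = -2
  v = 4 + (-2) = 2

Answer: 2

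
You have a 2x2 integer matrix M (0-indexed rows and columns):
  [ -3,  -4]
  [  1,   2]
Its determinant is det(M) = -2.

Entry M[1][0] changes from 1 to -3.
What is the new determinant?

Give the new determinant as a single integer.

Answer: -18

Derivation:
det is linear in row 1: changing M[1][0] by delta changes det by delta * cofactor(1,0).
Cofactor C_10 = (-1)^(1+0) * minor(1,0) = 4
Entry delta = -3 - 1 = -4
Det delta = -4 * 4 = -16
New det = -2 + -16 = -18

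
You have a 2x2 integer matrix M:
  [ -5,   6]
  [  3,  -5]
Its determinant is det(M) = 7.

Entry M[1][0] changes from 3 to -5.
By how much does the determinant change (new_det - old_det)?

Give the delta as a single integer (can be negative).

Cofactor C_10 = -6
Entry delta = -5 - 3 = -8
Det delta = entry_delta * cofactor = -8 * -6 = 48

Answer: 48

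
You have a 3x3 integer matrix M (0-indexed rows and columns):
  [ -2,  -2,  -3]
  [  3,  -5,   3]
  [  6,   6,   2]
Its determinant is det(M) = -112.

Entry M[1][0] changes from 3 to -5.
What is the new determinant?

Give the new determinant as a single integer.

Answer: 0

Derivation:
det is linear in row 1: changing M[1][0] by delta changes det by delta * cofactor(1,0).
Cofactor C_10 = (-1)^(1+0) * minor(1,0) = -14
Entry delta = -5 - 3 = -8
Det delta = -8 * -14 = 112
New det = -112 + 112 = 0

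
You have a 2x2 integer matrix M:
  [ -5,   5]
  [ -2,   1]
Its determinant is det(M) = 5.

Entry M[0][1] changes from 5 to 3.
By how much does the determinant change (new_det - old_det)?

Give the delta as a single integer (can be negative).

Answer: -4

Derivation:
Cofactor C_01 = 2
Entry delta = 3 - 5 = -2
Det delta = entry_delta * cofactor = -2 * 2 = -4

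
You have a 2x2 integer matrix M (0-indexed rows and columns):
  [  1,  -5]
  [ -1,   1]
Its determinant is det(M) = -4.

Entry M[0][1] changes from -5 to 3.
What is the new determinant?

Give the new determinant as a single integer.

det is linear in row 0: changing M[0][1] by delta changes det by delta * cofactor(0,1).
Cofactor C_01 = (-1)^(0+1) * minor(0,1) = 1
Entry delta = 3 - -5 = 8
Det delta = 8 * 1 = 8
New det = -4 + 8 = 4

Answer: 4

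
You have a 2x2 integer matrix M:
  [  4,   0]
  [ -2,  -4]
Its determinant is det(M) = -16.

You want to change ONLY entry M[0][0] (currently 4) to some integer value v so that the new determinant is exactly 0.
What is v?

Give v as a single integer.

Answer: 0

Derivation:
det is linear in entry M[0][0]: det = old_det + (v - 4) * C_00
Cofactor C_00 = -4
Want det = 0: -16 + (v - 4) * -4 = 0
  (v - 4) = 16 / -4 = -4
  v = 4 + (-4) = 0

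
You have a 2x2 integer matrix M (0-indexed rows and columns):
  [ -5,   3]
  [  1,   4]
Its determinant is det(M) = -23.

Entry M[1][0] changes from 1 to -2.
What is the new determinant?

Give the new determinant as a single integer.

det is linear in row 1: changing M[1][0] by delta changes det by delta * cofactor(1,0).
Cofactor C_10 = (-1)^(1+0) * minor(1,0) = -3
Entry delta = -2 - 1 = -3
Det delta = -3 * -3 = 9
New det = -23 + 9 = -14

Answer: -14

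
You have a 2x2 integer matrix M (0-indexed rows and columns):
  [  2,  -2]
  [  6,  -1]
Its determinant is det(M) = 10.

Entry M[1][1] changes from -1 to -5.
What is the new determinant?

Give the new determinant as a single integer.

Answer: 2

Derivation:
det is linear in row 1: changing M[1][1] by delta changes det by delta * cofactor(1,1).
Cofactor C_11 = (-1)^(1+1) * minor(1,1) = 2
Entry delta = -5 - -1 = -4
Det delta = -4 * 2 = -8
New det = 10 + -8 = 2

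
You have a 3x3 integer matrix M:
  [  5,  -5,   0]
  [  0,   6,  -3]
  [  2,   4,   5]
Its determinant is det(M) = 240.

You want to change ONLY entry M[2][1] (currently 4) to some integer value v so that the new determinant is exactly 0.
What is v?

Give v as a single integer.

Answer: -12

Derivation:
det is linear in entry M[2][1]: det = old_det + (v - 4) * C_21
Cofactor C_21 = 15
Want det = 0: 240 + (v - 4) * 15 = 0
  (v - 4) = -240 / 15 = -16
  v = 4 + (-16) = -12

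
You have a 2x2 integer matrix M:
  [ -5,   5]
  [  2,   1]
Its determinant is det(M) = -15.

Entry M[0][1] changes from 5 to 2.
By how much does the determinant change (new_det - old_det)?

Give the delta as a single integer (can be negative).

Cofactor C_01 = -2
Entry delta = 2 - 5 = -3
Det delta = entry_delta * cofactor = -3 * -2 = 6

Answer: 6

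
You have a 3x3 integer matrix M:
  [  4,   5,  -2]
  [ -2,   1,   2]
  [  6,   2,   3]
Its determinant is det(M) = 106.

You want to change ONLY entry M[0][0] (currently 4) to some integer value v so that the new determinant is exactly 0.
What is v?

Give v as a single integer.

Answer: 110

Derivation:
det is linear in entry M[0][0]: det = old_det + (v - 4) * C_00
Cofactor C_00 = -1
Want det = 0: 106 + (v - 4) * -1 = 0
  (v - 4) = -106 / -1 = 106
  v = 4 + (106) = 110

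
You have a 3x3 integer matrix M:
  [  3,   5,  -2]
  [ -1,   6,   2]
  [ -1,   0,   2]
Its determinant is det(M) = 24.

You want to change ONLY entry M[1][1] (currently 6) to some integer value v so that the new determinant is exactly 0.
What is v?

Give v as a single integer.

Answer: 0

Derivation:
det is linear in entry M[1][1]: det = old_det + (v - 6) * C_11
Cofactor C_11 = 4
Want det = 0: 24 + (v - 6) * 4 = 0
  (v - 6) = -24 / 4 = -6
  v = 6 + (-6) = 0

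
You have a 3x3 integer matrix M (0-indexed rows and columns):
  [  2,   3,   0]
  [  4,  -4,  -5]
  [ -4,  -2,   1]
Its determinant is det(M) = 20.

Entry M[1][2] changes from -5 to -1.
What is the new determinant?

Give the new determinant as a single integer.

det is linear in row 1: changing M[1][2] by delta changes det by delta * cofactor(1,2).
Cofactor C_12 = (-1)^(1+2) * minor(1,2) = -8
Entry delta = -1 - -5 = 4
Det delta = 4 * -8 = -32
New det = 20 + -32 = -12

Answer: -12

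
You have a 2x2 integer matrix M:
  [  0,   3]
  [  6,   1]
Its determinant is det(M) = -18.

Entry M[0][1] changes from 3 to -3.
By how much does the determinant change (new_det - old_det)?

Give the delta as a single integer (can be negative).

Cofactor C_01 = -6
Entry delta = -3 - 3 = -6
Det delta = entry_delta * cofactor = -6 * -6 = 36

Answer: 36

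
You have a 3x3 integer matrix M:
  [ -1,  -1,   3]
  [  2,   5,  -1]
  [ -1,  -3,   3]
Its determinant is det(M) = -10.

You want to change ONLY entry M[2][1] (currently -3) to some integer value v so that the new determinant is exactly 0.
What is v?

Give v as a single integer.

Answer: -1

Derivation:
det is linear in entry M[2][1]: det = old_det + (v - -3) * C_21
Cofactor C_21 = 5
Want det = 0: -10 + (v - -3) * 5 = 0
  (v - -3) = 10 / 5 = 2
  v = -3 + (2) = -1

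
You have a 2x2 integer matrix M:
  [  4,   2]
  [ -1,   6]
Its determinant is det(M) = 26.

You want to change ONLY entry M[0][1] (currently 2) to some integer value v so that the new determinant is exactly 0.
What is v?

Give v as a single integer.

det is linear in entry M[0][1]: det = old_det + (v - 2) * C_01
Cofactor C_01 = 1
Want det = 0: 26 + (v - 2) * 1 = 0
  (v - 2) = -26 / 1 = -26
  v = 2 + (-26) = -24

Answer: -24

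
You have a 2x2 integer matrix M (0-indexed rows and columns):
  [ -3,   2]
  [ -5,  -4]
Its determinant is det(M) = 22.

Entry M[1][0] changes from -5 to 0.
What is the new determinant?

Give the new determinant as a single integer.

Answer: 12

Derivation:
det is linear in row 1: changing M[1][0] by delta changes det by delta * cofactor(1,0).
Cofactor C_10 = (-1)^(1+0) * minor(1,0) = -2
Entry delta = 0 - -5 = 5
Det delta = 5 * -2 = -10
New det = 22 + -10 = 12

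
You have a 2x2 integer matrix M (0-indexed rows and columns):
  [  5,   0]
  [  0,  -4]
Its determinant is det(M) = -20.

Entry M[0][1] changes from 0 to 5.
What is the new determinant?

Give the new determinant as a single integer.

Answer: -20

Derivation:
det is linear in row 0: changing M[0][1] by delta changes det by delta * cofactor(0,1).
Cofactor C_01 = (-1)^(0+1) * minor(0,1) = 0
Entry delta = 5 - 0 = 5
Det delta = 5 * 0 = 0
New det = -20 + 0 = -20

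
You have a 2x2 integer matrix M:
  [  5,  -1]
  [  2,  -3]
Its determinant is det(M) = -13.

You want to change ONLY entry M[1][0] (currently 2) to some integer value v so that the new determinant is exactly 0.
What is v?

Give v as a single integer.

det is linear in entry M[1][0]: det = old_det + (v - 2) * C_10
Cofactor C_10 = 1
Want det = 0: -13 + (v - 2) * 1 = 0
  (v - 2) = 13 / 1 = 13
  v = 2 + (13) = 15

Answer: 15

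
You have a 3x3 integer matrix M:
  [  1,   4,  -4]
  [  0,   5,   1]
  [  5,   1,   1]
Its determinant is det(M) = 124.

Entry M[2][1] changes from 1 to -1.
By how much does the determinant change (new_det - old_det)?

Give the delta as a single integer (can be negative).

Cofactor C_21 = -1
Entry delta = -1 - 1 = -2
Det delta = entry_delta * cofactor = -2 * -1 = 2

Answer: 2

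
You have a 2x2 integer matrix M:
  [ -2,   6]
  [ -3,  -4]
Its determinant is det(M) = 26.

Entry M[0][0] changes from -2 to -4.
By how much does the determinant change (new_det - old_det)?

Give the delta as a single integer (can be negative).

Cofactor C_00 = -4
Entry delta = -4 - -2 = -2
Det delta = entry_delta * cofactor = -2 * -4 = 8

Answer: 8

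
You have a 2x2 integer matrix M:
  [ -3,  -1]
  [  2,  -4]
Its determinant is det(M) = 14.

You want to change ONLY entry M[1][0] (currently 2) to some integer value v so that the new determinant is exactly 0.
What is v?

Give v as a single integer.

det is linear in entry M[1][0]: det = old_det + (v - 2) * C_10
Cofactor C_10 = 1
Want det = 0: 14 + (v - 2) * 1 = 0
  (v - 2) = -14 / 1 = -14
  v = 2 + (-14) = -12

Answer: -12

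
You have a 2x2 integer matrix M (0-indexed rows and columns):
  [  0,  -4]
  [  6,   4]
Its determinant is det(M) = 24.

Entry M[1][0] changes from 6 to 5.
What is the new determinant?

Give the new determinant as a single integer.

Answer: 20

Derivation:
det is linear in row 1: changing M[1][0] by delta changes det by delta * cofactor(1,0).
Cofactor C_10 = (-1)^(1+0) * minor(1,0) = 4
Entry delta = 5 - 6 = -1
Det delta = -1 * 4 = -4
New det = 24 + -4 = 20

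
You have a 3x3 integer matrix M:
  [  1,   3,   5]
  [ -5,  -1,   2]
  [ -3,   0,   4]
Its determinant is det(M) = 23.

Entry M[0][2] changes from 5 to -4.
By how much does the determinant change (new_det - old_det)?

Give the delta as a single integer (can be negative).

Cofactor C_02 = -3
Entry delta = -4 - 5 = -9
Det delta = entry_delta * cofactor = -9 * -3 = 27

Answer: 27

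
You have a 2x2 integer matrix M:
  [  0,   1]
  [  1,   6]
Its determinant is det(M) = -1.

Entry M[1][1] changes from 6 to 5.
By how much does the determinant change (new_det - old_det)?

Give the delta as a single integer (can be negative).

Cofactor C_11 = 0
Entry delta = 5 - 6 = -1
Det delta = entry_delta * cofactor = -1 * 0 = 0

Answer: 0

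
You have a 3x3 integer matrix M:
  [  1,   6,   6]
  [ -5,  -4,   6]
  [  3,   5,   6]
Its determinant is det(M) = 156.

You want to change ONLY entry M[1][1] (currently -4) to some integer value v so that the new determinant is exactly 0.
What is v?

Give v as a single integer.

Answer: 9

Derivation:
det is linear in entry M[1][1]: det = old_det + (v - -4) * C_11
Cofactor C_11 = -12
Want det = 0: 156 + (v - -4) * -12 = 0
  (v - -4) = -156 / -12 = 13
  v = -4 + (13) = 9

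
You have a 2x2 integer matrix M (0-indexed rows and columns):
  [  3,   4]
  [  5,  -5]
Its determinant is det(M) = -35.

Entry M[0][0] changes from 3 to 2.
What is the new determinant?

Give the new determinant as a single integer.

det is linear in row 0: changing M[0][0] by delta changes det by delta * cofactor(0,0).
Cofactor C_00 = (-1)^(0+0) * minor(0,0) = -5
Entry delta = 2 - 3 = -1
Det delta = -1 * -5 = 5
New det = -35 + 5 = -30

Answer: -30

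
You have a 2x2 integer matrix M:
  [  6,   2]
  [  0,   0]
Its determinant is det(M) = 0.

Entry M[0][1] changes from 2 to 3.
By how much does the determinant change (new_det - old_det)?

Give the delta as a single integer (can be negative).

Answer: 0

Derivation:
Cofactor C_01 = 0
Entry delta = 3 - 2 = 1
Det delta = entry_delta * cofactor = 1 * 0 = 0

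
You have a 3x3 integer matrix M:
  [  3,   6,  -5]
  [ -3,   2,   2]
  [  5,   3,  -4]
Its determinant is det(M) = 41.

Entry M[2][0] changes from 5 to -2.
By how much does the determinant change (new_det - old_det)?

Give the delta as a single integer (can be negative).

Cofactor C_20 = 22
Entry delta = -2 - 5 = -7
Det delta = entry_delta * cofactor = -7 * 22 = -154

Answer: -154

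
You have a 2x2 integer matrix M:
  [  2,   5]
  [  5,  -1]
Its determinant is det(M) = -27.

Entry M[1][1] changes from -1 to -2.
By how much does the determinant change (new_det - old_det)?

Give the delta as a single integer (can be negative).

Answer: -2

Derivation:
Cofactor C_11 = 2
Entry delta = -2 - -1 = -1
Det delta = entry_delta * cofactor = -1 * 2 = -2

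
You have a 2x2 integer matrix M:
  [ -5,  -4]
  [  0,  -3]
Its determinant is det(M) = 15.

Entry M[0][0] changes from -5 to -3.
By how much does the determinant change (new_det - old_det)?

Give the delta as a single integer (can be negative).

Cofactor C_00 = -3
Entry delta = -3 - -5 = 2
Det delta = entry_delta * cofactor = 2 * -3 = -6

Answer: -6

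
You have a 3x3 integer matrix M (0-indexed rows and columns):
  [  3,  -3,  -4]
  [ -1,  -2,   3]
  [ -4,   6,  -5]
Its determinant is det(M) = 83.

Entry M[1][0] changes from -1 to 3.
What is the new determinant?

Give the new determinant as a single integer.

Answer: -73

Derivation:
det is linear in row 1: changing M[1][0] by delta changes det by delta * cofactor(1,0).
Cofactor C_10 = (-1)^(1+0) * minor(1,0) = -39
Entry delta = 3 - -1 = 4
Det delta = 4 * -39 = -156
New det = 83 + -156 = -73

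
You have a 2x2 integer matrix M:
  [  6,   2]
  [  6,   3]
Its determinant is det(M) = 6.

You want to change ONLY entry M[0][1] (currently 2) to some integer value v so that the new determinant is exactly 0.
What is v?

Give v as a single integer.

det is linear in entry M[0][1]: det = old_det + (v - 2) * C_01
Cofactor C_01 = -6
Want det = 0: 6 + (v - 2) * -6 = 0
  (v - 2) = -6 / -6 = 1
  v = 2 + (1) = 3

Answer: 3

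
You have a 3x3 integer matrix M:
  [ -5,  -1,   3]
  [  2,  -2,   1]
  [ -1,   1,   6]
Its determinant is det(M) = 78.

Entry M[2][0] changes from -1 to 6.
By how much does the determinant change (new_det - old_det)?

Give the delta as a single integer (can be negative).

Answer: 35

Derivation:
Cofactor C_20 = 5
Entry delta = 6 - -1 = 7
Det delta = entry_delta * cofactor = 7 * 5 = 35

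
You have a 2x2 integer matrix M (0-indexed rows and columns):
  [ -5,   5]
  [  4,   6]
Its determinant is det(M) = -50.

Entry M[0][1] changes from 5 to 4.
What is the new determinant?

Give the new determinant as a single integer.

det is linear in row 0: changing M[0][1] by delta changes det by delta * cofactor(0,1).
Cofactor C_01 = (-1)^(0+1) * minor(0,1) = -4
Entry delta = 4 - 5 = -1
Det delta = -1 * -4 = 4
New det = -50 + 4 = -46

Answer: -46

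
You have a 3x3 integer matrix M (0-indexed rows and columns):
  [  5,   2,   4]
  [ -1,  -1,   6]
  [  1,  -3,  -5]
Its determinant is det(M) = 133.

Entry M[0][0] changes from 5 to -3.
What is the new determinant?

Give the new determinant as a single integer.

Answer: -51

Derivation:
det is linear in row 0: changing M[0][0] by delta changes det by delta * cofactor(0,0).
Cofactor C_00 = (-1)^(0+0) * minor(0,0) = 23
Entry delta = -3 - 5 = -8
Det delta = -8 * 23 = -184
New det = 133 + -184 = -51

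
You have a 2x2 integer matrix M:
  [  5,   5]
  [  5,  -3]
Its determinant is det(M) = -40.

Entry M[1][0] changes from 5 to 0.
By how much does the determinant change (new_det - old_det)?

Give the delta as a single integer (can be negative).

Answer: 25

Derivation:
Cofactor C_10 = -5
Entry delta = 0 - 5 = -5
Det delta = entry_delta * cofactor = -5 * -5 = 25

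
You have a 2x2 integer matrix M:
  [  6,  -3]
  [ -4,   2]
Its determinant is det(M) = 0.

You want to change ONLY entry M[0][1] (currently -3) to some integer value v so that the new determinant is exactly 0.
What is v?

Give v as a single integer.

det is linear in entry M[0][1]: det = old_det + (v - -3) * C_01
Cofactor C_01 = 4
Want det = 0: 0 + (v - -3) * 4 = 0
  (v - -3) = 0 / 4 = 0
  v = -3 + (0) = -3

Answer: -3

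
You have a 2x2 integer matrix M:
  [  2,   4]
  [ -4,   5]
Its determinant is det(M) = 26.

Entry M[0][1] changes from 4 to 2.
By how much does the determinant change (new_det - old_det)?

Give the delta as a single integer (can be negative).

Answer: -8

Derivation:
Cofactor C_01 = 4
Entry delta = 2 - 4 = -2
Det delta = entry_delta * cofactor = -2 * 4 = -8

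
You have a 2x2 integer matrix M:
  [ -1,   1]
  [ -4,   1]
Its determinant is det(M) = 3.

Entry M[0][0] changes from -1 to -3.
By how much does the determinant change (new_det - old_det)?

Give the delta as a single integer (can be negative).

Answer: -2

Derivation:
Cofactor C_00 = 1
Entry delta = -3 - -1 = -2
Det delta = entry_delta * cofactor = -2 * 1 = -2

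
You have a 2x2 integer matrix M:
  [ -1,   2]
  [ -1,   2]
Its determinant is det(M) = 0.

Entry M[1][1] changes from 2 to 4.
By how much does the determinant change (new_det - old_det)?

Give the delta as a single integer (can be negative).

Cofactor C_11 = -1
Entry delta = 4 - 2 = 2
Det delta = entry_delta * cofactor = 2 * -1 = -2

Answer: -2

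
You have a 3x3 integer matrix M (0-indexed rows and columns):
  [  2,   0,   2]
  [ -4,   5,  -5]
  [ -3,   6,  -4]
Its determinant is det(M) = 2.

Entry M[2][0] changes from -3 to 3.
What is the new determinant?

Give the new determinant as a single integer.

Answer: -58

Derivation:
det is linear in row 2: changing M[2][0] by delta changes det by delta * cofactor(2,0).
Cofactor C_20 = (-1)^(2+0) * minor(2,0) = -10
Entry delta = 3 - -3 = 6
Det delta = 6 * -10 = -60
New det = 2 + -60 = -58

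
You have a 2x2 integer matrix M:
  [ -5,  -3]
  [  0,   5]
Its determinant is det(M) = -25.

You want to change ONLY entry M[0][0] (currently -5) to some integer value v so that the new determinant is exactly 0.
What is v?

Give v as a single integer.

Answer: 0

Derivation:
det is linear in entry M[0][0]: det = old_det + (v - -5) * C_00
Cofactor C_00 = 5
Want det = 0: -25 + (v - -5) * 5 = 0
  (v - -5) = 25 / 5 = 5
  v = -5 + (5) = 0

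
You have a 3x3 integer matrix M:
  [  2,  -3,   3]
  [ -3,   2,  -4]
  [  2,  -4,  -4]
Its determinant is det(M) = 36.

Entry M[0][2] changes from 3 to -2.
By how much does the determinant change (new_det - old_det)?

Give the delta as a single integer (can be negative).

Cofactor C_02 = 8
Entry delta = -2 - 3 = -5
Det delta = entry_delta * cofactor = -5 * 8 = -40

Answer: -40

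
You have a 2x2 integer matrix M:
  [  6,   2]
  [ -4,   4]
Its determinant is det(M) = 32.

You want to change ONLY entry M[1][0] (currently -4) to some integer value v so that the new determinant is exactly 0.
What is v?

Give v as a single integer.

Answer: 12

Derivation:
det is linear in entry M[1][0]: det = old_det + (v - -4) * C_10
Cofactor C_10 = -2
Want det = 0: 32 + (v - -4) * -2 = 0
  (v - -4) = -32 / -2 = 16
  v = -4 + (16) = 12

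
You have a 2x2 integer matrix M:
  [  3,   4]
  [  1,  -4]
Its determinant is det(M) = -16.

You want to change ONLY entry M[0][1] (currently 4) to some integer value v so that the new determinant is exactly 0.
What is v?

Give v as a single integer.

det is linear in entry M[0][1]: det = old_det + (v - 4) * C_01
Cofactor C_01 = -1
Want det = 0: -16 + (v - 4) * -1 = 0
  (v - 4) = 16 / -1 = -16
  v = 4 + (-16) = -12

Answer: -12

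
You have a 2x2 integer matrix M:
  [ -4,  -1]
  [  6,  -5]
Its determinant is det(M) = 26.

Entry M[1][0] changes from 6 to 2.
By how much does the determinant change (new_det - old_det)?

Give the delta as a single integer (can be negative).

Answer: -4

Derivation:
Cofactor C_10 = 1
Entry delta = 2 - 6 = -4
Det delta = entry_delta * cofactor = -4 * 1 = -4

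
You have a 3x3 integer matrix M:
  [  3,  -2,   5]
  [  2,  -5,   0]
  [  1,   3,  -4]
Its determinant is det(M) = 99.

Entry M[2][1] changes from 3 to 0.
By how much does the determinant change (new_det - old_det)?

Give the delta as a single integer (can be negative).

Cofactor C_21 = 10
Entry delta = 0 - 3 = -3
Det delta = entry_delta * cofactor = -3 * 10 = -30

Answer: -30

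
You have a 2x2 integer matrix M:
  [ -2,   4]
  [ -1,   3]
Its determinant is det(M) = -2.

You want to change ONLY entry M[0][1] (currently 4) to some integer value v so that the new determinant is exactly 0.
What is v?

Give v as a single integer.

det is linear in entry M[0][1]: det = old_det + (v - 4) * C_01
Cofactor C_01 = 1
Want det = 0: -2 + (v - 4) * 1 = 0
  (v - 4) = 2 / 1 = 2
  v = 4 + (2) = 6

Answer: 6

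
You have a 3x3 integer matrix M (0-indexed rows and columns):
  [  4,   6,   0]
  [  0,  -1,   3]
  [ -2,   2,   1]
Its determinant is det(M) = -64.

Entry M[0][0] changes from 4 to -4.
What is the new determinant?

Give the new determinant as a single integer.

det is linear in row 0: changing M[0][0] by delta changes det by delta * cofactor(0,0).
Cofactor C_00 = (-1)^(0+0) * minor(0,0) = -7
Entry delta = -4 - 4 = -8
Det delta = -8 * -7 = 56
New det = -64 + 56 = -8

Answer: -8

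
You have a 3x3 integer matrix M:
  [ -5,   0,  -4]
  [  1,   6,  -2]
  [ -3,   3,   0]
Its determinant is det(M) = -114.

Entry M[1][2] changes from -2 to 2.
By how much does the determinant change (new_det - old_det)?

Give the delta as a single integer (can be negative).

Answer: 60

Derivation:
Cofactor C_12 = 15
Entry delta = 2 - -2 = 4
Det delta = entry_delta * cofactor = 4 * 15 = 60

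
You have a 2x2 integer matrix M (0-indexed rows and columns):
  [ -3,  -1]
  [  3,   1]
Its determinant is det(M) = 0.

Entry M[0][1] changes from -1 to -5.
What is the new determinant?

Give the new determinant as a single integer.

Answer: 12

Derivation:
det is linear in row 0: changing M[0][1] by delta changes det by delta * cofactor(0,1).
Cofactor C_01 = (-1)^(0+1) * minor(0,1) = -3
Entry delta = -5 - -1 = -4
Det delta = -4 * -3 = 12
New det = 0 + 12 = 12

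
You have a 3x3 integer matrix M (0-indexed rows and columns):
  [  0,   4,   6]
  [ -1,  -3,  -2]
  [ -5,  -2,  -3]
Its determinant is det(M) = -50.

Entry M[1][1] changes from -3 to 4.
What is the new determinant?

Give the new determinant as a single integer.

det is linear in row 1: changing M[1][1] by delta changes det by delta * cofactor(1,1).
Cofactor C_11 = (-1)^(1+1) * minor(1,1) = 30
Entry delta = 4 - -3 = 7
Det delta = 7 * 30 = 210
New det = -50 + 210 = 160

Answer: 160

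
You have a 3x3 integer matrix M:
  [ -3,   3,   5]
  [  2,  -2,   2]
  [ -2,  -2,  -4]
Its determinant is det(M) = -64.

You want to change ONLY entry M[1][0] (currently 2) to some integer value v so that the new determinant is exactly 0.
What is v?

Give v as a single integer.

det is linear in entry M[1][0]: det = old_det + (v - 2) * C_10
Cofactor C_10 = 2
Want det = 0: -64 + (v - 2) * 2 = 0
  (v - 2) = 64 / 2 = 32
  v = 2 + (32) = 34

Answer: 34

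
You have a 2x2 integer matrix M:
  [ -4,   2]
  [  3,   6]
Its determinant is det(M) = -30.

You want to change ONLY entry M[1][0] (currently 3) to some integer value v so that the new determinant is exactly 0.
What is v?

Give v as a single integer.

det is linear in entry M[1][0]: det = old_det + (v - 3) * C_10
Cofactor C_10 = -2
Want det = 0: -30 + (v - 3) * -2 = 0
  (v - 3) = 30 / -2 = -15
  v = 3 + (-15) = -12

Answer: -12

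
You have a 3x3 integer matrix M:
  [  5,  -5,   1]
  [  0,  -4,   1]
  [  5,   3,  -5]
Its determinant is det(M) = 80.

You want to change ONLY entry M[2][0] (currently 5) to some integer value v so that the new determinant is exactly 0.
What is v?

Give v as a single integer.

Answer: 85

Derivation:
det is linear in entry M[2][0]: det = old_det + (v - 5) * C_20
Cofactor C_20 = -1
Want det = 0: 80 + (v - 5) * -1 = 0
  (v - 5) = -80 / -1 = 80
  v = 5 + (80) = 85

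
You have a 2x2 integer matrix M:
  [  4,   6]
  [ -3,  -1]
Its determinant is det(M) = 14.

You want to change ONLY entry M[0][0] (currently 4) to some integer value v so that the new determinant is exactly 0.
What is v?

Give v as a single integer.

Answer: 18

Derivation:
det is linear in entry M[0][0]: det = old_det + (v - 4) * C_00
Cofactor C_00 = -1
Want det = 0: 14 + (v - 4) * -1 = 0
  (v - 4) = -14 / -1 = 14
  v = 4 + (14) = 18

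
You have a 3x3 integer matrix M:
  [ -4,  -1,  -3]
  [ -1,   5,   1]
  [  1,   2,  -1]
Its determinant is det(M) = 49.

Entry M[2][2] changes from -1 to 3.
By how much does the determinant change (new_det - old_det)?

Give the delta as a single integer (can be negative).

Cofactor C_22 = -21
Entry delta = 3 - -1 = 4
Det delta = entry_delta * cofactor = 4 * -21 = -84

Answer: -84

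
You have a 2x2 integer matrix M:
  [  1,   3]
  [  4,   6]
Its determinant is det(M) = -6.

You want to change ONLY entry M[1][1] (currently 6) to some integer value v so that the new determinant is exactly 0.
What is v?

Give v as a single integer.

Answer: 12

Derivation:
det is linear in entry M[1][1]: det = old_det + (v - 6) * C_11
Cofactor C_11 = 1
Want det = 0: -6 + (v - 6) * 1 = 0
  (v - 6) = 6 / 1 = 6
  v = 6 + (6) = 12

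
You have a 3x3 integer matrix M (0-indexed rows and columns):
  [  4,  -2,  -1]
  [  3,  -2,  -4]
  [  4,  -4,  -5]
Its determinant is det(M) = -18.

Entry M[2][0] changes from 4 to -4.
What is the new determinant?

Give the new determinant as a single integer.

det is linear in row 2: changing M[2][0] by delta changes det by delta * cofactor(2,0).
Cofactor C_20 = (-1)^(2+0) * minor(2,0) = 6
Entry delta = -4 - 4 = -8
Det delta = -8 * 6 = -48
New det = -18 + -48 = -66

Answer: -66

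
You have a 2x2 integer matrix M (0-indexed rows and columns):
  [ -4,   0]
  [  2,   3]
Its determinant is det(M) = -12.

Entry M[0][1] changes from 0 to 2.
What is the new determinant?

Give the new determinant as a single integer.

Answer: -16

Derivation:
det is linear in row 0: changing M[0][1] by delta changes det by delta * cofactor(0,1).
Cofactor C_01 = (-1)^(0+1) * minor(0,1) = -2
Entry delta = 2 - 0 = 2
Det delta = 2 * -2 = -4
New det = -12 + -4 = -16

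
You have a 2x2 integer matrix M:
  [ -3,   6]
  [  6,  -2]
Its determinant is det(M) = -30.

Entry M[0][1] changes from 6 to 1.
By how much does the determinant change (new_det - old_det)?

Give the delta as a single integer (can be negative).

Answer: 30

Derivation:
Cofactor C_01 = -6
Entry delta = 1 - 6 = -5
Det delta = entry_delta * cofactor = -5 * -6 = 30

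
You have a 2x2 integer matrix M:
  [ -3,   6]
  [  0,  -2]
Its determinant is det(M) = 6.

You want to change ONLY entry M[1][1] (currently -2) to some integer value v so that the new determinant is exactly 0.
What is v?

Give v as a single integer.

Answer: 0

Derivation:
det is linear in entry M[1][1]: det = old_det + (v - -2) * C_11
Cofactor C_11 = -3
Want det = 0: 6 + (v - -2) * -3 = 0
  (v - -2) = -6 / -3 = 2
  v = -2 + (2) = 0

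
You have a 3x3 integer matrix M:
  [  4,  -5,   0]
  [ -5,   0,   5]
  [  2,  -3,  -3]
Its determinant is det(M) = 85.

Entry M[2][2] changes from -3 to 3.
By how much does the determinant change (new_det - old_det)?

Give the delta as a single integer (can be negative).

Cofactor C_22 = -25
Entry delta = 3 - -3 = 6
Det delta = entry_delta * cofactor = 6 * -25 = -150

Answer: -150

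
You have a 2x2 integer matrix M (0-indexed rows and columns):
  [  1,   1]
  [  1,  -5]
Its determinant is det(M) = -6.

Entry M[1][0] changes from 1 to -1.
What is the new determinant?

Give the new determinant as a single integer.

Answer: -4

Derivation:
det is linear in row 1: changing M[1][0] by delta changes det by delta * cofactor(1,0).
Cofactor C_10 = (-1)^(1+0) * minor(1,0) = -1
Entry delta = -1 - 1 = -2
Det delta = -2 * -1 = 2
New det = -6 + 2 = -4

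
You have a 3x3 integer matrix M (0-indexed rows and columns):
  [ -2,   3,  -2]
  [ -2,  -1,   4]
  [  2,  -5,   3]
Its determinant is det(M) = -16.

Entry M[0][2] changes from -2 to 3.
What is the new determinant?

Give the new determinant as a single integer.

Answer: 44

Derivation:
det is linear in row 0: changing M[0][2] by delta changes det by delta * cofactor(0,2).
Cofactor C_02 = (-1)^(0+2) * minor(0,2) = 12
Entry delta = 3 - -2 = 5
Det delta = 5 * 12 = 60
New det = -16 + 60 = 44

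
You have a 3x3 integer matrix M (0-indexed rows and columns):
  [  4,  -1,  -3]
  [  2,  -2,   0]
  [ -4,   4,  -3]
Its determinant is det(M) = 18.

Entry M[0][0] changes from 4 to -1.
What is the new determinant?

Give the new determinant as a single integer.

Answer: -12

Derivation:
det is linear in row 0: changing M[0][0] by delta changes det by delta * cofactor(0,0).
Cofactor C_00 = (-1)^(0+0) * minor(0,0) = 6
Entry delta = -1 - 4 = -5
Det delta = -5 * 6 = -30
New det = 18 + -30 = -12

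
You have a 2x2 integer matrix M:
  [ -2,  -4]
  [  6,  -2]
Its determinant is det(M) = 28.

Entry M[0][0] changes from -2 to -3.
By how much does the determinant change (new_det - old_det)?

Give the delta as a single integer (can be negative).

Cofactor C_00 = -2
Entry delta = -3 - -2 = -1
Det delta = entry_delta * cofactor = -1 * -2 = 2

Answer: 2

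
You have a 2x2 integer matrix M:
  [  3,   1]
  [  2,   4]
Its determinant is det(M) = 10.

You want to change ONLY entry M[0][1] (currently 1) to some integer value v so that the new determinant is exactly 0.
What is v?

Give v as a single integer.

Answer: 6

Derivation:
det is linear in entry M[0][1]: det = old_det + (v - 1) * C_01
Cofactor C_01 = -2
Want det = 0: 10 + (v - 1) * -2 = 0
  (v - 1) = -10 / -2 = 5
  v = 1 + (5) = 6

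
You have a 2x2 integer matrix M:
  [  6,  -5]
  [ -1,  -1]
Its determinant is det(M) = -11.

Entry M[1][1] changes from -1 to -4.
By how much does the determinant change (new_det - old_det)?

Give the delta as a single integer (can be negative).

Cofactor C_11 = 6
Entry delta = -4 - -1 = -3
Det delta = entry_delta * cofactor = -3 * 6 = -18

Answer: -18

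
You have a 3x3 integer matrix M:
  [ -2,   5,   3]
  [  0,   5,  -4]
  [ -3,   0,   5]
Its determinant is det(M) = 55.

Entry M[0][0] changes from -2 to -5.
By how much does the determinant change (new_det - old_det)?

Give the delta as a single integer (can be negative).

Answer: -75

Derivation:
Cofactor C_00 = 25
Entry delta = -5 - -2 = -3
Det delta = entry_delta * cofactor = -3 * 25 = -75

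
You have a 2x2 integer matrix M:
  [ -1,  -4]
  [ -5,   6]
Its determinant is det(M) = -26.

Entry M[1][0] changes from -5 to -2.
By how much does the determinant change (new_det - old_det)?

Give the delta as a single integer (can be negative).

Cofactor C_10 = 4
Entry delta = -2 - -5 = 3
Det delta = entry_delta * cofactor = 3 * 4 = 12

Answer: 12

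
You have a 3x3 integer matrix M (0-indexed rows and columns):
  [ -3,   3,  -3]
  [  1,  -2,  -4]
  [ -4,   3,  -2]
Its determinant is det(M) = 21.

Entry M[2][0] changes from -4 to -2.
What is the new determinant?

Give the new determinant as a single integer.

det is linear in row 2: changing M[2][0] by delta changes det by delta * cofactor(2,0).
Cofactor C_20 = (-1)^(2+0) * minor(2,0) = -18
Entry delta = -2 - -4 = 2
Det delta = 2 * -18 = -36
New det = 21 + -36 = -15

Answer: -15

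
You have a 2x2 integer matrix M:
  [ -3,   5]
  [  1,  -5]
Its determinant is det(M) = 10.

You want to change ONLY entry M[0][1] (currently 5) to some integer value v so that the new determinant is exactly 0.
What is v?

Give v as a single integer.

det is linear in entry M[0][1]: det = old_det + (v - 5) * C_01
Cofactor C_01 = -1
Want det = 0: 10 + (v - 5) * -1 = 0
  (v - 5) = -10 / -1 = 10
  v = 5 + (10) = 15

Answer: 15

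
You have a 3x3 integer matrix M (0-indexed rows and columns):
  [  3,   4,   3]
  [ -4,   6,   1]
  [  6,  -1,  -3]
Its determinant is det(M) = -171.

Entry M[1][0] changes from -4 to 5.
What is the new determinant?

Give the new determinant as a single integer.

Answer: -90

Derivation:
det is linear in row 1: changing M[1][0] by delta changes det by delta * cofactor(1,0).
Cofactor C_10 = (-1)^(1+0) * minor(1,0) = 9
Entry delta = 5 - -4 = 9
Det delta = 9 * 9 = 81
New det = -171 + 81 = -90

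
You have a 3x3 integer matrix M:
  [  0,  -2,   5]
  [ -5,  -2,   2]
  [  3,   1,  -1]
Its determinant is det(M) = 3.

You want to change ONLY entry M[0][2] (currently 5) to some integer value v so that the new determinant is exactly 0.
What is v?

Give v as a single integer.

det is linear in entry M[0][2]: det = old_det + (v - 5) * C_02
Cofactor C_02 = 1
Want det = 0: 3 + (v - 5) * 1 = 0
  (v - 5) = -3 / 1 = -3
  v = 5 + (-3) = 2

Answer: 2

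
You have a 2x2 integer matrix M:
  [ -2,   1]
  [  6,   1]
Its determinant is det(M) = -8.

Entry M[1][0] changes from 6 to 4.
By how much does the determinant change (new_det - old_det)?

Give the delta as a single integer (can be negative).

Cofactor C_10 = -1
Entry delta = 4 - 6 = -2
Det delta = entry_delta * cofactor = -2 * -1 = 2

Answer: 2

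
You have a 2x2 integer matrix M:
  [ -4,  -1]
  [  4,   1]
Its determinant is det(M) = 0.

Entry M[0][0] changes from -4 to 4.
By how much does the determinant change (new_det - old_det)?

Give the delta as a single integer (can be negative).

Cofactor C_00 = 1
Entry delta = 4 - -4 = 8
Det delta = entry_delta * cofactor = 8 * 1 = 8

Answer: 8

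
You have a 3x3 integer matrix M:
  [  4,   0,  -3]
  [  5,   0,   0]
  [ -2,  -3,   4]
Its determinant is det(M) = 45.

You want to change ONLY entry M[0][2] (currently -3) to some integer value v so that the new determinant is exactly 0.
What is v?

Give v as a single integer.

Answer: 0

Derivation:
det is linear in entry M[0][2]: det = old_det + (v - -3) * C_02
Cofactor C_02 = -15
Want det = 0: 45 + (v - -3) * -15 = 0
  (v - -3) = -45 / -15 = 3
  v = -3 + (3) = 0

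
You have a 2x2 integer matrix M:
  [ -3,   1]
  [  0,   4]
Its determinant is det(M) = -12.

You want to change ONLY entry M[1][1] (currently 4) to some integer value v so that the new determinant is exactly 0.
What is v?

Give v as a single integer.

Answer: 0

Derivation:
det is linear in entry M[1][1]: det = old_det + (v - 4) * C_11
Cofactor C_11 = -3
Want det = 0: -12 + (v - 4) * -3 = 0
  (v - 4) = 12 / -3 = -4
  v = 4 + (-4) = 0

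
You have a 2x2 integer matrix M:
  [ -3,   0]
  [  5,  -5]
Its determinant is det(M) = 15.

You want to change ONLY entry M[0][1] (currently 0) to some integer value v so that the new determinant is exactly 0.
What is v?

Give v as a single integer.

Answer: 3

Derivation:
det is linear in entry M[0][1]: det = old_det + (v - 0) * C_01
Cofactor C_01 = -5
Want det = 0: 15 + (v - 0) * -5 = 0
  (v - 0) = -15 / -5 = 3
  v = 0 + (3) = 3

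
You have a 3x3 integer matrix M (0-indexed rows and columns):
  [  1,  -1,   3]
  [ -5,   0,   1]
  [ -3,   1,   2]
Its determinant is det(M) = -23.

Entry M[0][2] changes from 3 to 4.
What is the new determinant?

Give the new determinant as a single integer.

Answer: -28

Derivation:
det is linear in row 0: changing M[0][2] by delta changes det by delta * cofactor(0,2).
Cofactor C_02 = (-1)^(0+2) * minor(0,2) = -5
Entry delta = 4 - 3 = 1
Det delta = 1 * -5 = -5
New det = -23 + -5 = -28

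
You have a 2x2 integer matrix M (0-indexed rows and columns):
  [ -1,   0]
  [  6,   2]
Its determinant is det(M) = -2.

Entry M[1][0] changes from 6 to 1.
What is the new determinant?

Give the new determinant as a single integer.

Answer: -2

Derivation:
det is linear in row 1: changing M[1][0] by delta changes det by delta * cofactor(1,0).
Cofactor C_10 = (-1)^(1+0) * minor(1,0) = 0
Entry delta = 1 - 6 = -5
Det delta = -5 * 0 = 0
New det = -2 + 0 = -2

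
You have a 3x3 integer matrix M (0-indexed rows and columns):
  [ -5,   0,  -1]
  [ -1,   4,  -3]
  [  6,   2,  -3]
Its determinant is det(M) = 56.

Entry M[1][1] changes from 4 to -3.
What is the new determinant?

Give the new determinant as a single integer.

Answer: -91

Derivation:
det is linear in row 1: changing M[1][1] by delta changes det by delta * cofactor(1,1).
Cofactor C_11 = (-1)^(1+1) * minor(1,1) = 21
Entry delta = -3 - 4 = -7
Det delta = -7 * 21 = -147
New det = 56 + -147 = -91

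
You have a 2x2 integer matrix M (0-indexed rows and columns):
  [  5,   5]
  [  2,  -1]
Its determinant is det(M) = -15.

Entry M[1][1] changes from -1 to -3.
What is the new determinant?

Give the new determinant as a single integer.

det is linear in row 1: changing M[1][1] by delta changes det by delta * cofactor(1,1).
Cofactor C_11 = (-1)^(1+1) * minor(1,1) = 5
Entry delta = -3 - -1 = -2
Det delta = -2 * 5 = -10
New det = -15 + -10 = -25

Answer: -25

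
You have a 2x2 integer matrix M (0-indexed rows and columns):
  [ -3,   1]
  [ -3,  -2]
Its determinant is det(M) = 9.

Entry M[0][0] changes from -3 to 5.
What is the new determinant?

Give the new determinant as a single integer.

det is linear in row 0: changing M[0][0] by delta changes det by delta * cofactor(0,0).
Cofactor C_00 = (-1)^(0+0) * minor(0,0) = -2
Entry delta = 5 - -3 = 8
Det delta = 8 * -2 = -16
New det = 9 + -16 = -7

Answer: -7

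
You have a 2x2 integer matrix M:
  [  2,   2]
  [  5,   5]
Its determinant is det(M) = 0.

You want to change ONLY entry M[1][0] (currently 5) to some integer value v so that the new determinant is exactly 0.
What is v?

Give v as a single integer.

det is linear in entry M[1][0]: det = old_det + (v - 5) * C_10
Cofactor C_10 = -2
Want det = 0: 0 + (v - 5) * -2 = 0
  (v - 5) = 0 / -2 = 0
  v = 5 + (0) = 5

Answer: 5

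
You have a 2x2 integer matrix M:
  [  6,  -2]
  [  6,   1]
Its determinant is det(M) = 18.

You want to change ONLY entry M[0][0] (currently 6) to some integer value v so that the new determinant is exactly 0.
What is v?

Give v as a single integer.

Answer: -12

Derivation:
det is linear in entry M[0][0]: det = old_det + (v - 6) * C_00
Cofactor C_00 = 1
Want det = 0: 18 + (v - 6) * 1 = 0
  (v - 6) = -18 / 1 = -18
  v = 6 + (-18) = -12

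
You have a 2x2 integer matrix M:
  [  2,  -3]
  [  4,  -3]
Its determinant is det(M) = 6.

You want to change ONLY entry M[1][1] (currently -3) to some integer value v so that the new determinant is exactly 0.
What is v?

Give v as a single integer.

Answer: -6

Derivation:
det is linear in entry M[1][1]: det = old_det + (v - -3) * C_11
Cofactor C_11 = 2
Want det = 0: 6 + (v - -3) * 2 = 0
  (v - -3) = -6 / 2 = -3
  v = -3 + (-3) = -6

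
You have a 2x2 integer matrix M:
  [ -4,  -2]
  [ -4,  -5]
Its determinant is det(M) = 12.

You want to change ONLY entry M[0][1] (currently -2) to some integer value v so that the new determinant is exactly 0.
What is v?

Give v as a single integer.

det is linear in entry M[0][1]: det = old_det + (v - -2) * C_01
Cofactor C_01 = 4
Want det = 0: 12 + (v - -2) * 4 = 0
  (v - -2) = -12 / 4 = -3
  v = -2 + (-3) = -5

Answer: -5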